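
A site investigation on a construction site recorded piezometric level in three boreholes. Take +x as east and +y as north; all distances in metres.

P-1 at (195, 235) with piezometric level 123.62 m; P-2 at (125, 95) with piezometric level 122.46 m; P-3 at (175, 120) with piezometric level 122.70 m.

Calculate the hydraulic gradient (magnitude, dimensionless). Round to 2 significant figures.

With h = a·x + b·y + c and P-1 as origin, the differences give:
  (-70)·a + (-140)·b = -1.16
  (-20)·a + (-115)·b = -0.92
Eliminate b (×(-115) and ×(-140), subtract): 5250·a = 4.600 → a = ∂h/∂x = +0.0008762
Back-substitute: b = ∂h/∂y = +0.007848.
|∇h| = √(0.0008762² + 0.007848²) = 0.007897

0.0079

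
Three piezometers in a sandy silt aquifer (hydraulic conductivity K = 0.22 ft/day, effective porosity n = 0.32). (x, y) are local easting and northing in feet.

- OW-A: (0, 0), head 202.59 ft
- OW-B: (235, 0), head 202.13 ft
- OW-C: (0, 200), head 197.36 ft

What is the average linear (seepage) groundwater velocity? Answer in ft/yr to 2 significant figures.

6.6 ft/yr

∂h/∂x = (202.13 − 202.59) / (235 − 0) = -0.001957
∂h/∂y = (197.36 − 202.59) / (200 − 0) = -0.02615
|∇h| = √(-0.001957² + -0.02615²) = 0.02622
Seepage velocity v = K·i/n = 0.22 × 0.02622 / 0.32 = 0.01803 ft/day = 6.585 ft/yr.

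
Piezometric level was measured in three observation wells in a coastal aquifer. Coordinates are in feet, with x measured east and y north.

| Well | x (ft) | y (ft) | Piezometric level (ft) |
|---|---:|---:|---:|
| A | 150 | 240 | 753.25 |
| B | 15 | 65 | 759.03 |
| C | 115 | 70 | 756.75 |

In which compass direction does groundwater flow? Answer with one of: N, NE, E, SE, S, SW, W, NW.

Differences from A: to B (Δx, Δy, Δh) = (-135, -175, +5.78); to C = (-35, -170, +3.50).
Determinant of the coordinate differences = (-135)·(-170) − (-35)·(-175) = 16825.
∂h/∂x = [(+5.78)·(-170) − (+3.50)·(-175)] / 16825 = -0.02200
∂h/∂y = [(-135)·(+3.50) − (-35)·(+5.78)] / 16825 = -0.01606
Flow = −∇h = (+0.02200 east, +0.01606 north), which points northeast.

NE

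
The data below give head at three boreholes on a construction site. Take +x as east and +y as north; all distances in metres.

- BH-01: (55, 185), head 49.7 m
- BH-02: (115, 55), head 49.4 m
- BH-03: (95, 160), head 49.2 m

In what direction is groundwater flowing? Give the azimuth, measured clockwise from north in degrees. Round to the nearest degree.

With h = a·x + b·y + c and BH-01 as origin, the differences give:
  60·a + (-130)·b = -0.3
  40·a + (-25)·b = -0.5
Eliminate b (×(-25) and ×(-130), subtract): 3700·a = -57.50 → a = ∂h/∂x = -0.01554
Back-substitute: b = ∂h/∂y = -0.004865.
Flow direction (−∇h) has components (+0.01554 E, +0.004865 N).
Azimuth = atan2(E, N) = atan2(+0.01554, +0.004865) = 72.6° ≈ 073°.

073°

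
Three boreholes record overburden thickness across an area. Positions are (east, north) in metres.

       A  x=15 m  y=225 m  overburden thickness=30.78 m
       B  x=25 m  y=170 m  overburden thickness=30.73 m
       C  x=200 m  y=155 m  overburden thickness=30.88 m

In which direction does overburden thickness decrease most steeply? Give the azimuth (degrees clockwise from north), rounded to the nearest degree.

221°

With d = a·x + b·y + c and A as origin, the differences give:
  10·a + (-55)·b = -0.05
  185·a + (-70)·b = +0.10
Eliminate b (×(-70) and ×(-55), subtract): 9475·a = 9.000 → a = ∂d/∂x = +0.0009499
Back-substitute: b = ∂d/∂y = +0.001082.
Steepest decrease is along −∇f: components (-0.0009499 E, -0.001082 N).
Azimuth = atan2(-0.0009499, -0.001082) = 221.3° ≈ 221°.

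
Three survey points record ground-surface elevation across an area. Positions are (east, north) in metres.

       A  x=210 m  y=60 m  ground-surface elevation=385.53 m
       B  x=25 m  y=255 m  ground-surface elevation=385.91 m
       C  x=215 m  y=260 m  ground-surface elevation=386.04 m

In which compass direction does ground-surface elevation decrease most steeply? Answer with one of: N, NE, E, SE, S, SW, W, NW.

S

Taking A as reference: B−A = (-185, 195, +0.38); C−A = (5, 200, +0.51).
Determinant of the coordinate differences = (-185)·200 − 5·195 = -37975.
∂z/∂x = [(+0.38)·200 − (+0.51)·195] / -37975 = +0.0006175
∂z/∂y = [(-185)·(+0.51) − 5·(+0.38)] / -37975 = +0.002535
Steepest decrease is along −∇f = (-0.0006175 E, -0.002535 N) → south.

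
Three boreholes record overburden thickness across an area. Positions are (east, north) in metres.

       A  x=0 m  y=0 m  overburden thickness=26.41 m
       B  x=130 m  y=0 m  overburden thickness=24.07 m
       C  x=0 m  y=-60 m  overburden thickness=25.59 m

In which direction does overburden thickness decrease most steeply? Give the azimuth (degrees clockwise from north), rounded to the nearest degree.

∂d/∂x = (24.07 − 26.41) / (130 − 0) = -0.01800
∂d/∂y = (25.59 − 26.41) / (-60 − 0) = +0.01367
Steepest decrease is along −∇f: components (+0.01800 E, -0.01367 N).
Azimuth = atan2(+0.01800, -0.01367) = 127.2° ≈ 127°.

127°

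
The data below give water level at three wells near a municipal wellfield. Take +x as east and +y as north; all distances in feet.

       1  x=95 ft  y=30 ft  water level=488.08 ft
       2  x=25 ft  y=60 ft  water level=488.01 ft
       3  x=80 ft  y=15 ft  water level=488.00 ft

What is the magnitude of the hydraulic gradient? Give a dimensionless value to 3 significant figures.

0.00381

Differences from 1: to 2 (Δx, Δy, Δh) = (-70, 30, -0.07); to 3 = (-15, -15, -0.08).
Solve a·Δx + b·Δy = Δh: det = (-70)·(-15) − (-15)·30 = 1500.
∂h/∂x = [(-0.07)·(-15) − (-0.08)·30] / 1500 = +0.002300
∂h/∂y = [(-70)·(-0.08) − (-15)·(-0.07)] / 1500 = +0.003033
|∇h| = √(0.002300² + 0.003033²) = 0.003806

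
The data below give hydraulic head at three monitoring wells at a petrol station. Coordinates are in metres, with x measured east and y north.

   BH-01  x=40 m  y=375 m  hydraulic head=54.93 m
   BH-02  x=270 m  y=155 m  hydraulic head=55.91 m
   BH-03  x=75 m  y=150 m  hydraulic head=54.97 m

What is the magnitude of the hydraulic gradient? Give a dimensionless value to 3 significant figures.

With h = a·x + b·y + c and BH-01 as origin, the differences give:
  230·a + (-220)·b = +0.98
  35·a + (-225)·b = +0.04
Eliminate b (×(-225) and ×(-220), subtract): -44050·a = -211.700 → a = ∂h/∂x = +0.004806
Back-substitute: b = ∂h/∂y = +0.0005698.
|∇h| = √(0.004806² + 0.0005698²) = 0.00484

0.00484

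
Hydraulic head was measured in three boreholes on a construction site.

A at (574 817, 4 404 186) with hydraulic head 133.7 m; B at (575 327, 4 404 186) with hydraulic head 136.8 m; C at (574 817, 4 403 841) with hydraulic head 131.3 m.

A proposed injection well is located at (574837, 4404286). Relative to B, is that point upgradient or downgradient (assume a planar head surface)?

∂h/∂x = (136.8 − 133.7) / (575327 − 574817) = +0.006078
∂h/∂y = (131.3 − 133.7) / (4403841 − 4404186) = +0.006957
Head at (574837, 4404286) = 133.7 + (+0.006078)·(20) + (+0.006957)·(100) = 134.52 m.
That is lower than the 136.8 m at B, so the point is downgradient.

downgradient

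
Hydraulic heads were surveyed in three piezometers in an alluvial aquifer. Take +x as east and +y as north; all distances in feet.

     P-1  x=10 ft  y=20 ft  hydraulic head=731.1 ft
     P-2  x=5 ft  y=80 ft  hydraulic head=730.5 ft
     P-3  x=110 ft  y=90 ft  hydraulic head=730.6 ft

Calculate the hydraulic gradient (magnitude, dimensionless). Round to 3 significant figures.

0.0100

Three-point gradient (reference P-1): Δ to P-2 = (-5, 60, -0.6), Δ to P-3 = (100, 70, -0.5).
∂h/∂x = +0.001890, ∂h/∂y = -0.009843 (det = -6350).
|∇h| = √(0.001890² + -0.009843²) = 0.01002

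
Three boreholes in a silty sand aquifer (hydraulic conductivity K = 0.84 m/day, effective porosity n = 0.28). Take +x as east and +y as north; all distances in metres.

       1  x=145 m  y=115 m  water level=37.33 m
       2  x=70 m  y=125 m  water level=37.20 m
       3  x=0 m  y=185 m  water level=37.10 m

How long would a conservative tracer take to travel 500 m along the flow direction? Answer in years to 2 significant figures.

Taking 1 as reference: 2−1 = (-75, 10, -0.13); 3−1 = (-145, 70, -0.23).
Determinant of the coordinate differences = (-75)·70 − (-145)·10 = -3800.
∂h/∂x = [(-0.13)·70 − (-0.23)·10] / -3800 = +0.001789
∂h/∂y = [(-75)·(-0.23) − (-145)·(-0.13)] / -3800 = +0.0004211
|∇h| = √(0.001789² + 0.0004211²) = 0.001838
Seepage velocity v = K·i/n = 0.84 × 0.001838 / 0.28 = 0.005514 m/day.
t = 500 / 0.005514 = 9.068e+04 days = 248 years.

250 years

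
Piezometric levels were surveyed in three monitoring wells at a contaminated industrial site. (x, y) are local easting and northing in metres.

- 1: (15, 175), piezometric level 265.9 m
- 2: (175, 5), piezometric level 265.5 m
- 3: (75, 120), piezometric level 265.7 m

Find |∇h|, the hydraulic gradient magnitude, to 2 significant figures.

Taking 1 as reference: 2−1 = (160, -170, -0.4); 3−1 = (60, -55, -0.2).
Solve a·Δx + b·Δy = Δh: det = 160·(-55) − 60·(-170) = 1400.
∂h/∂x = [(-0.4)·(-55) − (-0.2)·(-170)] / 1400 = -0.008571
∂h/∂y = [160·(-0.2) − 60·(-0.4)] / 1400 = -0.005714
|∇h| = √(-0.008571² + -0.005714²) = 0.0103

0.010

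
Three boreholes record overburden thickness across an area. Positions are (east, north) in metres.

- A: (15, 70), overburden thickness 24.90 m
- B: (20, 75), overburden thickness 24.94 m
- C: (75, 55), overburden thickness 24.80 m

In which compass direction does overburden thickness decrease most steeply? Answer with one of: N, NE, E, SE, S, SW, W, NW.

S

Taking A as reference: B−A = (5, 5, +0.04); C−A = (60, -15, -0.10).
Determinant of the coordinate differences = 5·(-15) − 60·5 = -375.
∂d/∂x = [(+0.04)·(-15) − (-0.10)·5] / -375 = +0.0002667
∂d/∂y = [5·(-0.10) − 60·(+0.04)] / -375 = +0.007733
Steepest decrease is along −∇f = (-0.0002667 E, -0.007733 N) → south.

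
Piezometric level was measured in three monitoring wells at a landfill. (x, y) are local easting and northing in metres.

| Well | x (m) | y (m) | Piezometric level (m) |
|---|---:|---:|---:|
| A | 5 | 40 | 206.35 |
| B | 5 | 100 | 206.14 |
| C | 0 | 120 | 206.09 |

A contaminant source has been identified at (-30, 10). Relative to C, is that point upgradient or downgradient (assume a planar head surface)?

Three-point gradient (reference A): Δ to B = (0, 60, -0.21), Δ to C = (-5, 80, -0.26).
∂h/∂x = -0.004000, ∂h/∂y = -0.003500 (det = 300).
Head at (-30, 10) = 206.35 + (-0.004000)·(-35) + (-0.003500)·(-30) = 206.60 m.
That is higher than the 206.09 m at C, so the point is upgradient.

upgradient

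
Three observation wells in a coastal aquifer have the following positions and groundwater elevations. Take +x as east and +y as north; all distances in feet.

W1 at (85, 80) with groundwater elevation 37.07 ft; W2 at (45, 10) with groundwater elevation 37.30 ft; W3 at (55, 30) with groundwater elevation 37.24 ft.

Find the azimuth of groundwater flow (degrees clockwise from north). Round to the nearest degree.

076°

Taking W1 as reference: W2−W1 = (-40, -70, +0.23); W3−W1 = (-30, -50, +0.17).
Solve a·Δx + b·Δy = Δh: det = (-40)·(-50) − (-30)·(-70) = -100.
∂h/∂x = [(+0.23)·(-50) − (+0.17)·(-70)] / -100 = -0.004000
∂h/∂y = [(-40)·(+0.17) − (-30)·(+0.23)] / -100 = -0.0010000
Flow direction (−∇h) has components (+0.004000 E, +0.0010000 N).
Azimuth = atan2(E, N) = atan2(+0.004000, +0.0010000) = 76.0° ≈ 076°.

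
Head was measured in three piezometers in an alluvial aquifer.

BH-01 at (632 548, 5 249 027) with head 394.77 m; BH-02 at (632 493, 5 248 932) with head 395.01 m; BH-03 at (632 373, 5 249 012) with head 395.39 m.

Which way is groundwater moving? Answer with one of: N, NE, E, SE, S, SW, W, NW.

With h = a·x + b·y + c and BH-01 as origin, the differences give:
  (-55)·a + (-95)·b = +0.24
  (-175)·a + (-15)·b = +0.62
Eliminate b (×(-15) and ×(-95), subtract): -15800·a = 55.300 → a = ∂h/∂x = -0.003500
Back-substitute: b = ∂h/∂y = -0.0005000.
Flow = −∇h = (+0.003500 east, +0.0005000 north), which points east.

E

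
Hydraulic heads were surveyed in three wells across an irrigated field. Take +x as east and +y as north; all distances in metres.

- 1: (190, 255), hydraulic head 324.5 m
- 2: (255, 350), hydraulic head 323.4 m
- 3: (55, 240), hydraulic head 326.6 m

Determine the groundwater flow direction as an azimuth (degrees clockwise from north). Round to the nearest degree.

086°

With h = a·x + b·y + c and 1 as origin, the differences give:
  65·a + 95·b = -1.1
  (-135)·a + (-15)·b = +2.1
Eliminate b (×(-15) and ×95, subtract): 11850·a = -183.00 → a = ∂h/∂x = -0.01544
Back-substitute: b = ∂h/∂y = -0.001013.
Flow direction (−∇h) has components (+0.01544 E, +0.001013 N).
Azimuth = atan2(E, N) = atan2(+0.01544, +0.001013) = 86.2° ≈ 086°.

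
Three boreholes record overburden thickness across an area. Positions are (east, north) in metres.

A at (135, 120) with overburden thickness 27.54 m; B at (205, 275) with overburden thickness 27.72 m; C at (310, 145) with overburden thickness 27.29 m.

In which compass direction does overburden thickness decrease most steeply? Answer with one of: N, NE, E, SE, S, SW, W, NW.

SE

Taking A as reference: B−A = (70, 155, +0.18); C−A = (175, 25, -0.25).
Determinant of the coordinate differences = 70·25 − 175·155 = -25375.
∂d/∂x = [(+0.18)·25 − (-0.25)·155] / -25375 = -0.001704
∂d/∂y = [70·(-0.25) − 175·(+0.18)] / -25375 = +0.001931
Steepest decrease is along −∇f = (+0.001704 E, -0.001931 N) → southeast.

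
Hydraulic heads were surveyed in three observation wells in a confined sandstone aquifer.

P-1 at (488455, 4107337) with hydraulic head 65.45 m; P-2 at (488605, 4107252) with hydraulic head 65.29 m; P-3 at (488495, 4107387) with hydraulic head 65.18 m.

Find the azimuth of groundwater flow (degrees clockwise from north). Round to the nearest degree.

042°

With h = a·x + b·y + c and P-1 as origin, the differences give:
  150·a + (-85)·b = -0.16
  40·a + 50·b = -0.27
Eliminate b (×50 and ×(-85), subtract): 10900·a = -30.950 → a = ∂h/∂x = -0.002839
Back-substitute: b = ∂h/∂y = -0.003128.
Flow direction (−∇h) has components (+0.002839 E, +0.003128 N).
Azimuth = atan2(E, N) = atan2(+0.002839, +0.003128) = 42.2° ≈ 042°.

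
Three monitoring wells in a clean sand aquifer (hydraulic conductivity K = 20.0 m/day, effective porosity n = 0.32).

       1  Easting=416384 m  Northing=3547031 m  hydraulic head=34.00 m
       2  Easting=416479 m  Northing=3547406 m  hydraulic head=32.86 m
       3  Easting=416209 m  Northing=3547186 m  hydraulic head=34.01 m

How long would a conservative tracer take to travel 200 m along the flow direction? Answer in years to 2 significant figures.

2.6 years

Taking 1 as reference: 2−1 = (95, 375, -1.14); 3−1 = (-175, 155, +0.01).
Determinant of the coordinate differences = 95·155 − (-175)·375 = 80350.
∂h/∂x = [(-1.14)·155 − (+0.01)·375] / 80350 = -0.002246
∂h/∂y = [95·(+0.01) − (-175)·(-1.14)] / 80350 = -0.002471
|∇h| = √(-0.002246² + -0.002471²) = 0.003339
Seepage velocity v = K·i/n = 20.0 × 0.003339 / 0.32 = 0.2087 m/day.
t = 200 / 0.2087 = 958.3 days = 2.62 years.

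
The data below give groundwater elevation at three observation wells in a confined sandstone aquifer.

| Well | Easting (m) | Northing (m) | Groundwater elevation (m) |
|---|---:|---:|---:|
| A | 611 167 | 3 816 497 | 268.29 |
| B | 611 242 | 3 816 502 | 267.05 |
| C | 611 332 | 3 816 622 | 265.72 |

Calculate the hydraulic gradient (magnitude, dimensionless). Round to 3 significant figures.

0.0167

With h = a·x + b·y + c and A as origin, the differences give:
  75·a + 5·b = -1.24
  165·a + 125·b = -2.57
Eliminate b (×125 and ×5, subtract): 8550·a = -142.150 → a = ∂h/∂x = -0.01663
Back-substitute: b = ∂h/∂y = +0.001386.
|∇h| = √(-0.01663² + 0.001386²) = 0.01669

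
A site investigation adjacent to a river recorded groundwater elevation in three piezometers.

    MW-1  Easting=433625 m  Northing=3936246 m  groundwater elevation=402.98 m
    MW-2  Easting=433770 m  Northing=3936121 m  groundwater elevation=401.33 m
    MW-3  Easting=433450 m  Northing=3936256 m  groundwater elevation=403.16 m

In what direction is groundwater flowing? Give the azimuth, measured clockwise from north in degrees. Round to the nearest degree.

Taking MW-1 as reference: MW-2−MW-1 = (145, -125, -1.65); MW-3−MW-1 = (-175, 10, +0.18).
Solve a·Δx + b·Δy = Δh: det = 145·10 − (-175)·(-125) = -20425.
∂h/∂x = [(-1.65)·10 − (+0.18)·(-125)] / -20425 = -0.0002938
∂h/∂y = [145·(+0.18) − (-175)·(-1.65)] / -20425 = +0.01286
Flow direction (−∇h) has components (+0.0002938 E, -0.01286 N).
Azimuth = atan2(E, N) = atan2(+0.0002938, -0.01286) = 178.7° ≈ 179°.

179°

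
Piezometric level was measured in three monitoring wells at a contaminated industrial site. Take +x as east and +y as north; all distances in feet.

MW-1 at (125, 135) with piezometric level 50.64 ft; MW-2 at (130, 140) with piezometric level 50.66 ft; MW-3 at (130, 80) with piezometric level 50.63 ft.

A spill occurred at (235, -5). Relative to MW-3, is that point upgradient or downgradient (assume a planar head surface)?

With h = a·x + b·y + c and MW-1 as origin, the differences give:
  5·a + 5·b = +0.02
  5·a + (-55)·b = -0.01
Eliminate b (×(-55) and ×5, subtract): -300·a = -1.050 → a = ∂h/∂x = +0.003500
Back-substitute: b = ∂h/∂y = +0.0005000.
Head at (235, -5) = 50.64 + (+0.003500)·(110) + (+0.0005000)·(-140) = 50.95 ft.
That is higher than the 50.63 ft at MW-3, so the point is upgradient.

upgradient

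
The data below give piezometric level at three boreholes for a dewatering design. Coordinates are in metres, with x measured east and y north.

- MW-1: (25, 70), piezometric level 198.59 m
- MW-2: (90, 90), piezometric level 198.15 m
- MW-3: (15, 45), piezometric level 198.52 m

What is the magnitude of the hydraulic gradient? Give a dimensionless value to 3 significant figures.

Taking MW-1 as reference: MW-2−MW-1 = (65, 20, -0.44); MW-3−MW-1 = (-10, -25, -0.07).
Determinant of the coordinate differences = 65·(-25) − (-10)·20 = -1425.
∂h/∂x = [(-0.44)·(-25) − (-0.07)·20] / -1425 = -0.008702
∂h/∂y = [65·(-0.07) − (-10)·(-0.44)] / -1425 = +0.006281
|∇h| = √(-0.008702² + 0.006281²) = 0.01073

0.0107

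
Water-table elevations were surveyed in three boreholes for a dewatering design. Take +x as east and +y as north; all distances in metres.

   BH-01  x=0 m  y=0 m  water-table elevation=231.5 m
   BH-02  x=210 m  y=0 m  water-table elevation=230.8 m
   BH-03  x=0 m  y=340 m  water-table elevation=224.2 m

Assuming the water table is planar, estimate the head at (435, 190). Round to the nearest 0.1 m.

∂h/∂x = (230.8 − 231.5) / (210 − 0) = -0.003333
∂h/∂y = (224.2 − 231.5) / (340 − 0) = -0.02147
h(435, 190) = 231.5 + (-0.003333)·(435) + (-0.02147)·(190) = 231.5 -1.450 -4.079 = 225.971 m.

226.0 m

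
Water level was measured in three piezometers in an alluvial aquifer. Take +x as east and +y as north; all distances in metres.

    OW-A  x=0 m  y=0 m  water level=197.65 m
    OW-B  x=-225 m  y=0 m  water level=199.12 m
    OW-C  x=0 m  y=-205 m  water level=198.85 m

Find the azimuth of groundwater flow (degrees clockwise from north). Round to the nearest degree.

048°

∂h/∂x = (199.12 − 197.65) / (-225 − 0) = -0.006533
∂h/∂y = (198.85 − 197.65) / (-205 − 0) = -0.005854
Flow direction (−∇h) has components (+0.006533 E, +0.005854 N).
Azimuth = atan2(E, N) = atan2(+0.006533, +0.005854) = 48.1° ≈ 048°.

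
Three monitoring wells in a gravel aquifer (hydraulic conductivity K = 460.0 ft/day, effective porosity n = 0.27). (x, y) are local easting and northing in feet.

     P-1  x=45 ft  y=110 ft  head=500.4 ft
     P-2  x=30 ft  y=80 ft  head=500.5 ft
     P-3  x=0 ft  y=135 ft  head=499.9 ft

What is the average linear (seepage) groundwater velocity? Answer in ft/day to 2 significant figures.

17 ft/day

With h = a·x + b·y + c and P-1 as origin, the differences give:
  (-15)·a + (-30)·b = +0.1
  (-45)·a + 25·b = -0.5
Eliminate b (×25 and ×(-30), subtract): -1725·a = -12.50 → a = ∂h/∂x = +0.007246
Back-substitute: b = ∂h/∂y = -0.006957.
|∇h| = √(0.007246² + -0.006957²) = 0.01005
Seepage velocity v = K·i/n = 460.0 × 0.01005 / 0.27 = 17.12 ft/day.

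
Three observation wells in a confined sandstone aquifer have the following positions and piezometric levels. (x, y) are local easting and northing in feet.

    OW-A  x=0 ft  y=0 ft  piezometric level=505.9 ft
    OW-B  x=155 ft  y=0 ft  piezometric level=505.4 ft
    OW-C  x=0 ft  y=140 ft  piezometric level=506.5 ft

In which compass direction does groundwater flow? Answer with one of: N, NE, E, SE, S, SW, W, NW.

∂h/∂x = (505.4 − 505.9) / (155 − 0) = -0.003226
∂h/∂y = (506.5 − 505.9) / (140 − 0) = +0.004286
Flow = −∇h = (+0.003226 east, -0.004286 north), which points southeast.

SE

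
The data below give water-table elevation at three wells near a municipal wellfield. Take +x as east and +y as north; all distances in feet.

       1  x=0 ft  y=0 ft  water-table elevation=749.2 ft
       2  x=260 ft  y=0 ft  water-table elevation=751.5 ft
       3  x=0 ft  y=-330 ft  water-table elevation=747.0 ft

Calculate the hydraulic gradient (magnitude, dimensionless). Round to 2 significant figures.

0.011

∂h/∂x = (751.5 − 749.2) / (260 − 0) = +0.008846
∂h/∂y = (747.0 − 749.2) / (-330 − 0) = +0.006667
|∇h| = √(0.008846² + 0.006667²) = 0.01108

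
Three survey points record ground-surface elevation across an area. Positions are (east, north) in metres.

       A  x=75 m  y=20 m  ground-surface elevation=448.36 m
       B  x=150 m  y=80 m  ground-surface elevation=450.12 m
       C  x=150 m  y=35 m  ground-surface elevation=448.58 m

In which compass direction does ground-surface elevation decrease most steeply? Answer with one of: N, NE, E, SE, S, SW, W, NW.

Taking A as reference: B−A = (75, 60, +1.76); C−A = (75, 15, +0.22).
Determinant of the coordinate differences = 75·15 − 75·60 = -3375.
∂z/∂x = [(+1.76)·15 − (+0.22)·60] / -3375 = -0.003911
∂z/∂y = [75·(+0.22) − 75·(+1.76)] / -3375 = +0.03422
Steepest decrease is along −∇f = (+0.003911 E, -0.03422 N) → south.

S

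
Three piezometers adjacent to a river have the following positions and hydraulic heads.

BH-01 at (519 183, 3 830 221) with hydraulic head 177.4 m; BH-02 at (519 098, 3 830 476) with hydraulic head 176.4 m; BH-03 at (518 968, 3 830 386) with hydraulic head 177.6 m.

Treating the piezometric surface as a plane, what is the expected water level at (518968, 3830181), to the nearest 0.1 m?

178.8 m

With h = a·x + b·y + c and BH-01 as origin, the differences give:
  (-85)·a + 255·b = -1.0
  (-215)·a + 165·b = +0.2
Eliminate b (×165 and ×255, subtract): 40800·a = -216.00 → a = ∂h/∂x = -0.005294
Back-substitute: b = ∂h/∂y = -0.005686.
h(518968, 3830181) = 177.4 + (-0.005294)·(-215) + (-0.005686)·(-40) = 177.4 +1.138 +0.227 = 178.766 m.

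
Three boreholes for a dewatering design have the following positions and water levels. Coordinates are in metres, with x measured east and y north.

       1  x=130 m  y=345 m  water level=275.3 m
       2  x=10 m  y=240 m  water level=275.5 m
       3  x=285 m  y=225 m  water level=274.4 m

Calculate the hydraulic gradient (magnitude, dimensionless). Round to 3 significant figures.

Differences from 1: to 2 (Δx, Δy, Δh) = (-120, -105, +0.2); to 3 = (155, -120, -0.9).
Determinant of the coordinate differences = (-120)·(-120) − 155·(-105) = 30675.
∂h/∂x = [(+0.2)·(-120) − (-0.9)·(-105)] / 30675 = -0.003863
∂h/∂y = [(-120)·(-0.9) − 155·(+0.2)] / 30675 = +0.002510
|∇h| = √(-0.003863² + 0.002510²) = 0.004607

0.00461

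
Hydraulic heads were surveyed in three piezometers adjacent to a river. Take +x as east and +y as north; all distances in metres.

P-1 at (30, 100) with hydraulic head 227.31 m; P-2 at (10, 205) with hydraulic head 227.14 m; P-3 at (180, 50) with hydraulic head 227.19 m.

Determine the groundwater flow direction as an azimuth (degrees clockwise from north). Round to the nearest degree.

037°

Differences from P-1: to P-2 (Δx, Δy, Δh) = (-20, 105, -0.17); to P-3 = (150, -50, -0.12).
Solve a·Δx + b·Δy = Δh: det = (-20)·(-50) − 150·105 = -14750.
∂h/∂x = [(-0.17)·(-50) − (-0.12)·105] / -14750 = -0.001431
∂h/∂y = [(-20)·(-0.12) − 150·(-0.17)] / -14750 = -0.001892
Flow direction (−∇h) has components (+0.001431 E, +0.001892 N).
Azimuth = atan2(E, N) = atan2(+0.001431, +0.001892) = 37.1° ≈ 037°.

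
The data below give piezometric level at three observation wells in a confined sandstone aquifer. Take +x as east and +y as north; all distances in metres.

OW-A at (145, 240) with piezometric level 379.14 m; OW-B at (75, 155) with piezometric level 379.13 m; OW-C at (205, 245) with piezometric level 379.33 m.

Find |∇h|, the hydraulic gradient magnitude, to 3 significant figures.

Taking OW-A as reference: OW-B−OW-A = (-70, -85, -0.01); OW-C−OW-A = (60, 5, +0.19).
Determinant of the coordinate differences = (-70)·5 − 60·(-85) = 4750.
∂h/∂x = [(-0.01)·5 − (+0.19)·(-85)] / 4750 = +0.003389
∂h/∂y = [(-70)·(+0.19) − 60·(-0.01)] / 4750 = -0.002674
|∇h| = √(0.003389² + -0.002674²) = 0.004317

0.00432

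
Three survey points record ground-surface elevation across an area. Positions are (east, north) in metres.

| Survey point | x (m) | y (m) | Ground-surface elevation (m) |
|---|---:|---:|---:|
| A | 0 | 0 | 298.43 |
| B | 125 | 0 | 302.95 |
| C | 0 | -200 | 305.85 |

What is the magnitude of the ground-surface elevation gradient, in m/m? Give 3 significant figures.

∂z/∂x = (302.95 − 298.43) / (125 − 0) = +0.03616
∂z/∂y = (305.85 − 298.43) / (-200 − 0) = -0.03710
|∇f| = √(0.03616² + -0.03710²) = 0.05181 m/m

0.0518 m/m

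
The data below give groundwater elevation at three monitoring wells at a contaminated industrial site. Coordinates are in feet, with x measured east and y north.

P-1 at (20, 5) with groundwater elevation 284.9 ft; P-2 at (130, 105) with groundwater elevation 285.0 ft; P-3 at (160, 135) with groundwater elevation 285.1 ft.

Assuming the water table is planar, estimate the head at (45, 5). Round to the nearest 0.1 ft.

284.3 ft

With h = a·x + b·y + c and P-1 as origin, the differences give:
  110·a + 100·b = +0.1
  140·a + 130·b = +0.2
Eliminate b (×130 and ×100, subtract): 300·a = -7.00 → a = ∂h/∂x = -0.02333
Back-substitute: b = ∂h/∂y = +0.02667.
h(45, 5) = 284.9 + (-0.02333)·(25) + (+0.02667)·(0) = 284.9 -0.583 +0.000 = 284.317 ft.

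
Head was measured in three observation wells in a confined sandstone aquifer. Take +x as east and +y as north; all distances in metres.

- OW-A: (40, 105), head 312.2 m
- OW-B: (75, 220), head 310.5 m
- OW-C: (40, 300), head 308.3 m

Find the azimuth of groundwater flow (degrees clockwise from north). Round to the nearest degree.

319°

Differences from OW-A: to OW-B (Δx, Δy, Δh) = (35, 115, -1.7); to OW-C = (0, 195, -3.9).
Solve a·Δx + b·Δy = Δh: det = 35·195 − 0·115 = 6825.
∂h/∂x = [(-1.7)·195 − (-3.9)·115] / 6825 = +0.01714
∂h/∂y = [35·(-3.9) − 0·(-1.7)] / 6825 = -0.02000
Flow direction (−∇h) has components (-0.01714 E, +0.02000 N).
Azimuth = atan2(E, N) = atan2(-0.01714, +0.02000) = 319.4° ≈ 319°.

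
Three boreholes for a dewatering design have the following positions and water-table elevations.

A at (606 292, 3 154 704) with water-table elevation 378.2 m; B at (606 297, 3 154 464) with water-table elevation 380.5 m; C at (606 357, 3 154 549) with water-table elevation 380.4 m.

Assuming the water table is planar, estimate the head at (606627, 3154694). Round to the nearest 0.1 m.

382.2 m

Taking A as reference: B−A = (5, -240, +2.3); C−A = (65, -155, +2.2).
Solve a·Δx + b·Δy = Δh: det = 5·(-155) − 65·(-240) = 14825.
∂h/∂x = [(+2.3)·(-155) − (+2.2)·(-240)] / 14825 = +0.01157
∂h/∂y = [5·(+2.2) − 65·(+2.3)] / 14825 = -0.009342
h(606627, 3154694) = 378.2 + (+0.01157)·(335) + (-0.009342)·(-10) = 378.2 +3.875 +0.093 = 382.169 m.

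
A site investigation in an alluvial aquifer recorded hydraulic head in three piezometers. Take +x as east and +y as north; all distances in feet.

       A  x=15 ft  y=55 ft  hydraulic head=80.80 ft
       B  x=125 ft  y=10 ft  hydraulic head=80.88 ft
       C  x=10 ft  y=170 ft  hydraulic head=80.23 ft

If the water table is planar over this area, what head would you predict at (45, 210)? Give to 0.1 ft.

With h = a·x + b·y + c and A as origin, the differences give:
  110·a + (-45)·b = +0.08
  (-5)·a + 115·b = -0.57
Eliminate b (×115 and ×(-45), subtract): 12425·a = -16.450 → a = ∂h/∂x = -0.001324
Back-substitute: b = ∂h/∂y = -0.005014.
h(45, 210) = 80.80 + (-0.001324)·(30) + (-0.005014)·(155) = 80.80 -0.040 -0.777 = 79.983 ft.

80.0 ft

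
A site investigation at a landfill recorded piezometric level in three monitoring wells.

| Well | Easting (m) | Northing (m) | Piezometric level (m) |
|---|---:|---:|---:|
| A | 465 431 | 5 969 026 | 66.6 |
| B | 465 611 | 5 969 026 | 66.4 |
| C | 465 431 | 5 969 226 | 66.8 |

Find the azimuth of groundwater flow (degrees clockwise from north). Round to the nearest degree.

132°

∂h/∂x = (66.4 − 66.6) / (465611 − 465431) = -0.001111
∂h/∂y = (66.8 − 66.6) / (5969226 − 5969026) = +0.001000
Flow direction (−∇h) has components (+0.001111 E, -0.001000 N).
Azimuth = atan2(E, N) = atan2(+0.001111, -0.001000) = 132.0° ≈ 132°.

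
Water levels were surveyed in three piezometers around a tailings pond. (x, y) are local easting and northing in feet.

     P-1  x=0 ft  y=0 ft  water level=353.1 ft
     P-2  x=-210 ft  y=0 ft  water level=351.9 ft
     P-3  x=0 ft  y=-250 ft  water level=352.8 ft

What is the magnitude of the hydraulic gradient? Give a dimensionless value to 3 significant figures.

∂h/∂x = (351.9 − 353.1) / (-210 − 0) = +0.005714
∂h/∂y = (352.8 − 353.1) / (-250 − 0) = +0.001200
|∇h| = √(0.005714² + 0.001200²) = 0.005839

0.00584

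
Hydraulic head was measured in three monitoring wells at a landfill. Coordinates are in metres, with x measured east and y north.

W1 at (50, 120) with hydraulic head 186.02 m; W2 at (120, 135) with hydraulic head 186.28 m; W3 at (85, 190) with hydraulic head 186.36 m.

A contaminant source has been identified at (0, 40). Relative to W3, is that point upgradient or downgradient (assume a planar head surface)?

Taking W1 as reference: W2−W1 = (70, 15, +0.26); W3−W1 = (35, 70, +0.34).
Solve a·Δx + b·Δy = Δh: det = 70·70 − 35·15 = 4375.
∂h/∂x = [(+0.26)·70 − (+0.34)·15] / 4375 = +0.002994
∂h/∂y = [70·(+0.34) − 35·(+0.26)] / 4375 = +0.003360
Head at (0, 40) = 186.02 + (+0.002994)·(-50) + (+0.003360)·(-80) = 185.60 m.
That is lower than the 186.36 m at W3, so the point is downgradient.

downgradient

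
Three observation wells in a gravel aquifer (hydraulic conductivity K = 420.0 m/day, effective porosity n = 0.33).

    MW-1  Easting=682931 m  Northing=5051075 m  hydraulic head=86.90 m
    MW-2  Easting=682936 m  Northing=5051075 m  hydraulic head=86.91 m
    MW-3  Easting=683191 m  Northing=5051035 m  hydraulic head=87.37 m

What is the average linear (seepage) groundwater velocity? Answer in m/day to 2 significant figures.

3.0 m/day

Differences from MW-1: to MW-2 (Δx, Δy, Δh) = (5, 0, +0.01); to MW-3 = (260, -40, +0.47).
Determinant of the coordinate differences = 5·(-40) − 260·0 = -200.
∂h/∂x = [(+0.01)·(-40) − (+0.47)·0] / -200 = +0.002000
∂h/∂y = [5·(+0.47) − 260·(+0.01)] / -200 = +0.001250
|∇h| = √(0.002000² + 0.001250²) = 0.002358
Seepage velocity v = K·i/n = 420.0 × 0.002358 / 0.33 = 3.001 m/day.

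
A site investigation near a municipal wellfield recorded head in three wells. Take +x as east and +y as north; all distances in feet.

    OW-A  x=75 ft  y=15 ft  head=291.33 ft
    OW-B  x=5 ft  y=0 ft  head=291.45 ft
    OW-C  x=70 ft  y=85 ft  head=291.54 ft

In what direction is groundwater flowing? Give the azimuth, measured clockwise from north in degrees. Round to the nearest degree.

141°

Differences from OW-A: to OW-B (Δx, Δy, Δh) = (-70, -15, +0.12); to OW-C = (-5, 70, +0.21).
Determinant of the coordinate differences = (-70)·70 − (-5)·(-15) = -4975.
∂h/∂x = [(+0.12)·70 − (+0.21)·(-15)] / -4975 = -0.002322
∂h/∂y = [(-70)·(+0.21) − (-5)·(+0.12)] / -4975 = +0.002834
Flow direction (−∇h) has components (+0.002322 E, -0.002834 N).
Azimuth = atan2(E, N) = atan2(+0.002322, -0.002834) = 140.7° ≈ 141°.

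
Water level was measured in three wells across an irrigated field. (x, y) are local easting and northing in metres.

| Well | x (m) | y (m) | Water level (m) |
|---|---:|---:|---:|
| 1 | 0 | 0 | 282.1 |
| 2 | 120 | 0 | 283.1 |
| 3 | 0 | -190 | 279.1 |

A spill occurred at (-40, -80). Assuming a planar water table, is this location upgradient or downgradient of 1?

downgradient

∂h/∂x = (283.1 − 282.1) / (120 − 0) = +0.008333
∂h/∂y = (279.1 − 282.1) / (-190 − 0) = +0.01579
Head at (-40, -80) = 282.1 + (+0.008333)·(-40) + (+0.01579)·(-80) = 280.50 m.
That is lower than the 282.1 m at 1, so the point is downgradient.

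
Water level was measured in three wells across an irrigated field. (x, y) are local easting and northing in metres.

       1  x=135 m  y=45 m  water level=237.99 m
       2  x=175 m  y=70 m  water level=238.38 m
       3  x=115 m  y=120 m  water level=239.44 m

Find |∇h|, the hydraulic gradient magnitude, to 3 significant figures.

With h = a·x + b·y + c and 1 as origin, the differences give:
  40·a + 25·b = +0.39
  (-20)·a + 75·b = +1.45
Eliminate b (×75 and ×25, subtract): 3500·a = -7.000 → a = ∂h/∂x = -0.002000
Back-substitute: b = ∂h/∂y = +0.01880.
|∇h| = √(-0.002000² + 0.01880²) = 0.01891

0.0189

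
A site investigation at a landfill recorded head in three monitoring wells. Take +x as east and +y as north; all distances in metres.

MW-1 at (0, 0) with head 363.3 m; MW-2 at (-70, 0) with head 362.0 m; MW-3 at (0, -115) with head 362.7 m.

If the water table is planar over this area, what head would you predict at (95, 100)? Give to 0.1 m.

365.6 m

∂h/∂x = (362.0 − 363.3) / (-70 − 0) = +0.01857
∂h/∂y = (362.7 − 363.3) / (-115 − 0) = +0.005217
h(95, 100) = 363.3 + (+0.01857)·(95) + (+0.005217)·(100) = 363.3 +1.764 +0.522 = 365.586 m.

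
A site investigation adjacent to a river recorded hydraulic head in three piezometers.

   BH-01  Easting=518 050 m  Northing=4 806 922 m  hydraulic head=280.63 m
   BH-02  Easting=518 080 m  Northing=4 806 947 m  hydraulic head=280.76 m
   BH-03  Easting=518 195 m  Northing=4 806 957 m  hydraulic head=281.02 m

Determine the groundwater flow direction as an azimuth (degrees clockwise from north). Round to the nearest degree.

Taking BH-01 as reference: BH-02−BH-01 = (30, 25, +0.13); BH-03−BH-01 = (145, 35, +0.39).
Solve a·Δx + b·Δy = Δh: det = 30·35 − 145·25 = -2575.
∂h/∂x = [(+0.13)·35 − (+0.39)·25] / -2575 = +0.002019
∂h/∂y = [30·(+0.39) − 145·(+0.13)] / -2575 = +0.002777
Flow direction (−∇h) has components (-0.002019 E, -0.002777 N).
Azimuth = atan2(E, N) = atan2(-0.002019, -0.002777) = 216.0° ≈ 216°.

216°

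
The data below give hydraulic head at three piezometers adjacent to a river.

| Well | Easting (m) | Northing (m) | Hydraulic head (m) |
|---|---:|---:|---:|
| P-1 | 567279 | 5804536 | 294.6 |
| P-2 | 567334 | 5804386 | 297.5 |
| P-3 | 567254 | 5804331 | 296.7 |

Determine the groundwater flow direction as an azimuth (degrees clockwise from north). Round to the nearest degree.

Taking P-1 as reference: P-2−P-1 = (55, -150, +2.9); P-3−P-1 = (-25, -205, +2.1).
Determinant of the coordinate differences = 55·(-205) − (-25)·(-150) = -15025.
∂h/∂x = [(+2.9)·(-205) − (+2.1)·(-150)] / -15025 = +0.01860
∂h/∂y = [55·(+2.1) − (-25)·(+2.9)] / -15025 = -0.01251
Flow direction (−∇h) has components (-0.01860 E, +0.01251 N).
Azimuth = atan2(E, N) = atan2(-0.01860, +0.01251) = 303.9° ≈ 304°.

304°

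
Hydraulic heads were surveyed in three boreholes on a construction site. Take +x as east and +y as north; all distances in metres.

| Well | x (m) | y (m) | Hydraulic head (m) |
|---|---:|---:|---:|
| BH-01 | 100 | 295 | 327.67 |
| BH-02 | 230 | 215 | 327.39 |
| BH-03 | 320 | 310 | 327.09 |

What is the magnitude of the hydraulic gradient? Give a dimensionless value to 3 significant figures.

0.00268

With h = a·x + b·y + c and BH-01 as origin, the differences give:
  130·a + (-80)·b = -0.28
  220·a + 15·b = -0.58
Eliminate b (×15 and ×(-80), subtract): 19550·a = -50.600 → a = ∂h/∂x = -0.002588
Back-substitute: b = ∂h/∂y = -0.0007059.
|∇h| = √(-0.002588² + -0.0007059²) = 0.002683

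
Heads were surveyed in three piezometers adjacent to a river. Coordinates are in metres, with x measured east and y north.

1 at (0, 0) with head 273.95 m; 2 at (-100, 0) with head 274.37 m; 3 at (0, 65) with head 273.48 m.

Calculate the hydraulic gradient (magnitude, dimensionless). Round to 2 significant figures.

∂h/∂x = (274.37 − 273.95) / (-100 − 0) = -0.004200
∂h/∂y = (273.48 − 273.95) / (65 − 0) = -0.007231
|∇h| = √(-0.004200² + -0.007231²) = 0.008362

0.0084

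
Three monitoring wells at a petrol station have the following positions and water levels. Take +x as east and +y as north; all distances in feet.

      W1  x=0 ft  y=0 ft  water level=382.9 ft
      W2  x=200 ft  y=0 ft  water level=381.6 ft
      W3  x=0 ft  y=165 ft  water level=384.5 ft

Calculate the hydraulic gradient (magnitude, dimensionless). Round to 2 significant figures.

0.012

∂h/∂x = (381.6 − 382.9) / (200 − 0) = -0.006500
∂h/∂y = (384.5 − 382.9) / (165 − 0) = +0.009697
|∇h| = √(-0.006500² + 0.009697²) = 0.01167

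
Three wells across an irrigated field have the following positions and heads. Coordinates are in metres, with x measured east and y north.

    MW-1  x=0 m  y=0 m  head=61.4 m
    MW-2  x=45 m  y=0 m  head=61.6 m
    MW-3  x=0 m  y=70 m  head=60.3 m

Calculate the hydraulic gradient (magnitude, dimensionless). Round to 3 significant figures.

0.0163

∂h/∂x = (61.6 − 61.4) / (45 − 0) = +0.004444
∂h/∂y = (60.3 − 61.4) / (70 − 0) = -0.01571
|∇h| = √(0.004444² + -0.01571²) = 0.01633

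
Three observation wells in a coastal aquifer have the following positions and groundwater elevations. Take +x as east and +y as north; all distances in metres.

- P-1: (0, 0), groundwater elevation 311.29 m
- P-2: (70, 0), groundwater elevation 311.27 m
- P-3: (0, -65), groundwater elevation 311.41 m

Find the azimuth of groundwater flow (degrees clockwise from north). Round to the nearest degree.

∂h/∂x = (311.27 − 311.29) / (70 − 0) = -0.0002857
∂h/∂y = (311.41 − 311.29) / (-65 − 0) = -0.001846
Flow direction (−∇h) has components (+0.0002857 E, +0.001846 N).
Azimuth = atan2(E, N) = atan2(+0.0002857, +0.001846) = 8.8° ≈ 009°.

009°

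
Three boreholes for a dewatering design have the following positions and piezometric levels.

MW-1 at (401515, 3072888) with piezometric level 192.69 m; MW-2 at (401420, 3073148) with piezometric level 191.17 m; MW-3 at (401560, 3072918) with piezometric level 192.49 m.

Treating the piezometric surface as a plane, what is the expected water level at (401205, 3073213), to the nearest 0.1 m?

190.9 m

Three-point gradient (reference MW-1): Δ to MW-2 = (-95, 260, -1.52), Δ to MW-3 = (45, 30, -0.20).
∂h/∂x = -0.0004399, ∂h/∂y = -0.006007 (det = -14550).
h(401205, 3073213) = 192.69 + (-0.0004399)·(-310) + (-0.006007)·(325) = 192.69 +0.136 -1.952 = 190.874 m.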